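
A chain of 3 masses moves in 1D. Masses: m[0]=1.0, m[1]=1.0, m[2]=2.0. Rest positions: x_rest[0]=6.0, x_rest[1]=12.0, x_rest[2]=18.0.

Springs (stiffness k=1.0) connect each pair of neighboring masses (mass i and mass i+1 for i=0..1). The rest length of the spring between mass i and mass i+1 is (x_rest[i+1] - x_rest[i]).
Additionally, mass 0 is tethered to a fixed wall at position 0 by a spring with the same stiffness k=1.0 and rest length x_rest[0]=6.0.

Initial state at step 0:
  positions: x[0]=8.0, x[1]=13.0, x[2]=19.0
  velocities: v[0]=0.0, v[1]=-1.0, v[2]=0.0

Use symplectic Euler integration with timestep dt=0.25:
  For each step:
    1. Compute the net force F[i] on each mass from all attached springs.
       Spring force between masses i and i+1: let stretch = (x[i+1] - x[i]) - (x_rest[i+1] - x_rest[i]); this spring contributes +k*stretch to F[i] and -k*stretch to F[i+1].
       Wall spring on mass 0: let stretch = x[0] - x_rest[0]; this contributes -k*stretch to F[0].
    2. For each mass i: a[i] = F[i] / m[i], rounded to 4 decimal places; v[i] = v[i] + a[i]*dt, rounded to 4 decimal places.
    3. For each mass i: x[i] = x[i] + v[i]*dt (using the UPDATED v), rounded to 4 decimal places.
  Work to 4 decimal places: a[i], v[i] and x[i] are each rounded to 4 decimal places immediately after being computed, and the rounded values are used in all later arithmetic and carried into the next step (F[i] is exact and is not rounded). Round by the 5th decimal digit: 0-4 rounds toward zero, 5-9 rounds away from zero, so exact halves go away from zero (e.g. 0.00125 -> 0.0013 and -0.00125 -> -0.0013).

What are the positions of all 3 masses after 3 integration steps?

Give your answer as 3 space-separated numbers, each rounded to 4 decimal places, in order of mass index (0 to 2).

Answer: 6.9485 12.6512 18.9790

Derivation:
Step 0: x=[8.0000 13.0000 19.0000] v=[0.0000 -1.0000 0.0000]
Step 1: x=[7.8125 12.8125 19.0000] v=[-0.7500 -0.7500 0.0000]
Step 2: x=[7.4492 12.6992 18.9941] v=[-1.4531 -0.4531 -0.0235]
Step 3: x=[6.9485 12.6512 18.9790] v=[-2.0029 -0.1919 -0.0604]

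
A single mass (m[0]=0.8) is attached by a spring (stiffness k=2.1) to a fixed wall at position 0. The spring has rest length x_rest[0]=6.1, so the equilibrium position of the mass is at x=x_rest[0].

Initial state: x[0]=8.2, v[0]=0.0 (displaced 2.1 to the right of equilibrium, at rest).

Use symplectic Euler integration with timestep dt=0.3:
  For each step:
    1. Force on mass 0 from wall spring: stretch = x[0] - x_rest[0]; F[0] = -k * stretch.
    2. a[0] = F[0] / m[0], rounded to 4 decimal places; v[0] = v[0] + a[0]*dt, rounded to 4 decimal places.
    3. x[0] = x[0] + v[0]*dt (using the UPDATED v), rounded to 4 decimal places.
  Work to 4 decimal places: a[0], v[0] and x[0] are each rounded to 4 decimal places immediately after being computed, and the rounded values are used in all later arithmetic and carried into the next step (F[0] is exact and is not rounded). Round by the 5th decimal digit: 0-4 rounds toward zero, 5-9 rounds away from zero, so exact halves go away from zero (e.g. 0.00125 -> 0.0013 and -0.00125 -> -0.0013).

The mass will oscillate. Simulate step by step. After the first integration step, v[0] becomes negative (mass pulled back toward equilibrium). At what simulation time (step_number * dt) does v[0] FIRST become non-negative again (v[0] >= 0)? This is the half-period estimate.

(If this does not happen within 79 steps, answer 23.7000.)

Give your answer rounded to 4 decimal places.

Step 0: x=[8.2000] v=[0.0000]
Step 1: x=[7.7039] v=[-1.6538]
Step 2: x=[6.8288] v=[-2.9169]
Step 3: x=[5.7816] v=[-3.4908]
Step 4: x=[4.8096] v=[-3.2401]
Step 5: x=[4.1424] v=[-2.2239]
Step 6: x=[3.9377] v=[-0.6823]
Step 7: x=[4.2439] v=[1.0205]
First v>=0 after going negative at step 7, time=2.1000

Answer: 2.1000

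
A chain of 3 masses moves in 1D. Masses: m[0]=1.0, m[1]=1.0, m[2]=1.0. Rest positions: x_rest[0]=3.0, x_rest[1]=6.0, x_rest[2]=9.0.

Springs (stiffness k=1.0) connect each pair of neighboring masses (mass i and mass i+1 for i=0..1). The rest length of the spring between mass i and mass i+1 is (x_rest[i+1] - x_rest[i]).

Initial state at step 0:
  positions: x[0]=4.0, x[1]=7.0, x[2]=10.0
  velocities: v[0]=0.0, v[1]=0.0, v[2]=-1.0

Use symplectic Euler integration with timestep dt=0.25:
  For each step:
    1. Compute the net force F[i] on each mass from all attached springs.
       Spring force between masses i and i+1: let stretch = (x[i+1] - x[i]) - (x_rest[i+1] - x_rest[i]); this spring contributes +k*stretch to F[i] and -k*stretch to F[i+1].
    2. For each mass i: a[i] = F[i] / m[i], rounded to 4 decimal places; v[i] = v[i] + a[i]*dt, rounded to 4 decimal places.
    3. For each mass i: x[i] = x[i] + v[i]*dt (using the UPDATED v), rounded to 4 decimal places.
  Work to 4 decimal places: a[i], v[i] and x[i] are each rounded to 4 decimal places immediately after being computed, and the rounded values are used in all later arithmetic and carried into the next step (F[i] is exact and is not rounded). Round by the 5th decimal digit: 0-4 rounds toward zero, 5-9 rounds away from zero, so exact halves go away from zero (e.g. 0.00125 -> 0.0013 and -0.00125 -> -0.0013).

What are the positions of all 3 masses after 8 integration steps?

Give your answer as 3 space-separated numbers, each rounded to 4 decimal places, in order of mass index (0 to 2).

Answer: 3.8243 6.2657 8.9101

Derivation:
Step 0: x=[4.0000 7.0000 10.0000] v=[0.0000 0.0000 -1.0000]
Step 1: x=[4.0000 7.0000 9.7500] v=[0.0000 0.0000 -1.0000]
Step 2: x=[4.0000 6.9844 9.5156] v=[0.0000 -0.0625 -0.9375]
Step 3: x=[3.9990 6.9405 9.3105] v=[-0.0039 -0.1758 -0.8203]
Step 4: x=[3.9944 6.8608 9.1448] v=[-0.0185 -0.3187 -0.6628]
Step 5: x=[3.9814 6.7447 9.0239] v=[-0.0519 -0.4643 -0.4838]
Step 6: x=[3.9536 6.5984 8.9480] v=[-0.1111 -0.5853 -0.3036]
Step 7: x=[3.9036 6.4336 8.9128] v=[-0.1999 -0.6591 -0.1410]
Step 8: x=[3.8243 6.2657 8.9101] v=[-0.3174 -0.6718 -0.0108]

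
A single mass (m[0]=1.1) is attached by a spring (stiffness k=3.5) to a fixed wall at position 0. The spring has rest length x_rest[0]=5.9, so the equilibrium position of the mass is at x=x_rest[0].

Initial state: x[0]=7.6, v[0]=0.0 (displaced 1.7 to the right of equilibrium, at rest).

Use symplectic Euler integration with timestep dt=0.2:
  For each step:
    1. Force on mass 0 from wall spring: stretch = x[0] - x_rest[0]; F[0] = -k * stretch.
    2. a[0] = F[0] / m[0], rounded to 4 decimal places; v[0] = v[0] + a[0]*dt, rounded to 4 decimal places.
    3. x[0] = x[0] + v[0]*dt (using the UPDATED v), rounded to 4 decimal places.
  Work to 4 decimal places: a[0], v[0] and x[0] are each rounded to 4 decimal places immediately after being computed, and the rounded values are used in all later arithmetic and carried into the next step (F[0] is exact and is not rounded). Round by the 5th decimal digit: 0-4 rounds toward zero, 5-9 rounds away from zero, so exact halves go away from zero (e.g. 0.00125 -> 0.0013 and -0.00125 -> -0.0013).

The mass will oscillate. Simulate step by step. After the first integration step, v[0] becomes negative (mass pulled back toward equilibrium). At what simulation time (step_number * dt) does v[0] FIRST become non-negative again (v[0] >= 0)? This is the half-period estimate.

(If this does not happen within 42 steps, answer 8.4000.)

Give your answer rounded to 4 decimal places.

Step 0: x=[7.6000] v=[0.0000]
Step 1: x=[7.3836] v=[-1.0818]
Step 2: x=[6.9784] v=[-2.0259]
Step 3: x=[6.4360] v=[-2.7122]
Step 4: x=[5.8253] v=[-3.0533]
Step 5: x=[5.2241] v=[-3.0058]
Step 6: x=[4.7090] v=[-2.5757]
Step 7: x=[4.3454] v=[-1.8178]
Step 8: x=[4.1797] v=[-0.8285]
Step 9: x=[4.2329] v=[0.2662]
First v>=0 after going negative at step 9, time=1.8000

Answer: 1.8000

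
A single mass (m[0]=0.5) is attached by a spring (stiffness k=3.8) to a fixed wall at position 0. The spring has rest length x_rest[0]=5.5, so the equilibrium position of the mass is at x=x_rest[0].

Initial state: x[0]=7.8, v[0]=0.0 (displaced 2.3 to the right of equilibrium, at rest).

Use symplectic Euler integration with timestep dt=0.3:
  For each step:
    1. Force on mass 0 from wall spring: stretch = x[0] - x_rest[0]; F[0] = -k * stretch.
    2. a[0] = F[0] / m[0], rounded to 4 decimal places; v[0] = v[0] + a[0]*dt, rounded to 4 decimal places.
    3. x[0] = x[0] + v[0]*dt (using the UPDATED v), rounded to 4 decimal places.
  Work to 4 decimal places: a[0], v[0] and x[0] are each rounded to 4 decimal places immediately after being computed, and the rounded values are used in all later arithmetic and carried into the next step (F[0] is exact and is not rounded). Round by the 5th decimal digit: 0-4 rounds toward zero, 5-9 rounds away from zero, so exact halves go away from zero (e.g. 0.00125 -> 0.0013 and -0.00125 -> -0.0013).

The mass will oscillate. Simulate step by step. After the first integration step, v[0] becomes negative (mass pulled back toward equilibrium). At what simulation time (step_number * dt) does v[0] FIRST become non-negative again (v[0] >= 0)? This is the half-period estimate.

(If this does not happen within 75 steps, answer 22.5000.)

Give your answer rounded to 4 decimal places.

Answer: 1.2000

Derivation:
Step 0: x=[7.8000] v=[0.0000]
Step 1: x=[6.2268] v=[-5.2440]
Step 2: x=[4.1565] v=[-6.9011]
Step 3: x=[3.0051] v=[-3.8379]
Step 4: x=[3.5603] v=[1.8505]
First v>=0 after going negative at step 4, time=1.2000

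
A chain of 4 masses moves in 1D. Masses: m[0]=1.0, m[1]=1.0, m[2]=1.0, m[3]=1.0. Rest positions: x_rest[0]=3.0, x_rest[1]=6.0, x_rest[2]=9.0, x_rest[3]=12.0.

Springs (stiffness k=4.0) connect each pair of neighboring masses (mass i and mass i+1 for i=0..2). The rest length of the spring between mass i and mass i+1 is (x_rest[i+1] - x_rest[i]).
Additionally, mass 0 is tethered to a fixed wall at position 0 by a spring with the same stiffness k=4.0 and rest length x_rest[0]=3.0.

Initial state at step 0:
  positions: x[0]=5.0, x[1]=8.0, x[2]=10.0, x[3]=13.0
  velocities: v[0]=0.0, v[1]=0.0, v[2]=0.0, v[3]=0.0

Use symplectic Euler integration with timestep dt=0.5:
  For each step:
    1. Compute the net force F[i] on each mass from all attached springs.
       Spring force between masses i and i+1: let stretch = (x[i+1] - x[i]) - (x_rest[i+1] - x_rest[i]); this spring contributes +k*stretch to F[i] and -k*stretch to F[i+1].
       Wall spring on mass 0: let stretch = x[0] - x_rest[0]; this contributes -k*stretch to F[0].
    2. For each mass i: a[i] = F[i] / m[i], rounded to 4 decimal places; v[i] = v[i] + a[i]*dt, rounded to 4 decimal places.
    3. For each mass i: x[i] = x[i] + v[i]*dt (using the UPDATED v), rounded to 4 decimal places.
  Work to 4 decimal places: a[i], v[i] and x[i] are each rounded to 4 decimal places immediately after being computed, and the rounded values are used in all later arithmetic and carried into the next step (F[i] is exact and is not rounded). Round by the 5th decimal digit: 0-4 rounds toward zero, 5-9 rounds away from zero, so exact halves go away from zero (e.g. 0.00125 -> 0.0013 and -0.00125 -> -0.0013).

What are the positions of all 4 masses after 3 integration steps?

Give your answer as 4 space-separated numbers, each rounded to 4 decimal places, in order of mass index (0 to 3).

Step 0: x=[5.0000 8.0000 10.0000 13.0000] v=[0.0000 0.0000 0.0000 0.0000]
Step 1: x=[3.0000 7.0000 11.0000 13.0000] v=[-4.0000 -2.0000 2.0000 0.0000]
Step 2: x=[2.0000 6.0000 10.0000 14.0000] v=[-2.0000 -2.0000 -2.0000 2.0000]
Step 3: x=[3.0000 5.0000 9.0000 14.0000] v=[2.0000 -2.0000 -2.0000 0.0000]

Answer: 3.0000 5.0000 9.0000 14.0000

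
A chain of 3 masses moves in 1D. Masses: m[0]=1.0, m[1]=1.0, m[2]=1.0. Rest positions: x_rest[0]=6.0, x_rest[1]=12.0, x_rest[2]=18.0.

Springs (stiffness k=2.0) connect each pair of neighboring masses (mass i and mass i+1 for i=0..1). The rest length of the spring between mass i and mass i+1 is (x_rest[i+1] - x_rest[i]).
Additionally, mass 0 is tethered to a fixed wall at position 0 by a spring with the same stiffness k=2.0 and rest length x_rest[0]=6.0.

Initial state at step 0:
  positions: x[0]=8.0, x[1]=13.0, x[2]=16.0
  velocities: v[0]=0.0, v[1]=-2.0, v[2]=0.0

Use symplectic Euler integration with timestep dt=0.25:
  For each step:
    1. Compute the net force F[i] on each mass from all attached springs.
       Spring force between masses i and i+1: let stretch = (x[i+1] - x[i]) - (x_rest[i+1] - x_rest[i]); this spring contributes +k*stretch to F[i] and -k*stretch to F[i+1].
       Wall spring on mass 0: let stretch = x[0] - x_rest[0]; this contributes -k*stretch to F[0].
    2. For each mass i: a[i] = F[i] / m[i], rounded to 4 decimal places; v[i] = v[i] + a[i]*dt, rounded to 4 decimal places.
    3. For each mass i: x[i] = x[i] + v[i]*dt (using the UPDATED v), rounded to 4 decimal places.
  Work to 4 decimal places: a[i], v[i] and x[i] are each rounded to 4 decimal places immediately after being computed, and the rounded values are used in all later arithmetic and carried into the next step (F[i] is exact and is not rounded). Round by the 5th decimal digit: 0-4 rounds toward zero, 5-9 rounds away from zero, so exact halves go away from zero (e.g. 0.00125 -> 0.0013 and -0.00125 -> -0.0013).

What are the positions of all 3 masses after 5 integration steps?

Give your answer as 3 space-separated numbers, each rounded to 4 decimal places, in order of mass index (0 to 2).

Step 0: x=[8.0000 13.0000 16.0000] v=[0.0000 -2.0000 0.0000]
Step 1: x=[7.6250 12.2500 16.3750] v=[-1.5000 -3.0000 1.5000]
Step 2: x=[6.8750 11.4375 16.9844] v=[-3.0000 -3.2500 2.4375]
Step 3: x=[5.8359 10.7481 17.6504] v=[-4.1563 -2.7578 2.6641]
Step 4: x=[4.6814 10.3074 18.2037] v=[-4.6182 -1.7628 2.2130]
Step 5: x=[3.6449 10.1505 18.5199] v=[-4.1459 -0.6277 1.2649]

Answer: 3.6449 10.1505 18.5199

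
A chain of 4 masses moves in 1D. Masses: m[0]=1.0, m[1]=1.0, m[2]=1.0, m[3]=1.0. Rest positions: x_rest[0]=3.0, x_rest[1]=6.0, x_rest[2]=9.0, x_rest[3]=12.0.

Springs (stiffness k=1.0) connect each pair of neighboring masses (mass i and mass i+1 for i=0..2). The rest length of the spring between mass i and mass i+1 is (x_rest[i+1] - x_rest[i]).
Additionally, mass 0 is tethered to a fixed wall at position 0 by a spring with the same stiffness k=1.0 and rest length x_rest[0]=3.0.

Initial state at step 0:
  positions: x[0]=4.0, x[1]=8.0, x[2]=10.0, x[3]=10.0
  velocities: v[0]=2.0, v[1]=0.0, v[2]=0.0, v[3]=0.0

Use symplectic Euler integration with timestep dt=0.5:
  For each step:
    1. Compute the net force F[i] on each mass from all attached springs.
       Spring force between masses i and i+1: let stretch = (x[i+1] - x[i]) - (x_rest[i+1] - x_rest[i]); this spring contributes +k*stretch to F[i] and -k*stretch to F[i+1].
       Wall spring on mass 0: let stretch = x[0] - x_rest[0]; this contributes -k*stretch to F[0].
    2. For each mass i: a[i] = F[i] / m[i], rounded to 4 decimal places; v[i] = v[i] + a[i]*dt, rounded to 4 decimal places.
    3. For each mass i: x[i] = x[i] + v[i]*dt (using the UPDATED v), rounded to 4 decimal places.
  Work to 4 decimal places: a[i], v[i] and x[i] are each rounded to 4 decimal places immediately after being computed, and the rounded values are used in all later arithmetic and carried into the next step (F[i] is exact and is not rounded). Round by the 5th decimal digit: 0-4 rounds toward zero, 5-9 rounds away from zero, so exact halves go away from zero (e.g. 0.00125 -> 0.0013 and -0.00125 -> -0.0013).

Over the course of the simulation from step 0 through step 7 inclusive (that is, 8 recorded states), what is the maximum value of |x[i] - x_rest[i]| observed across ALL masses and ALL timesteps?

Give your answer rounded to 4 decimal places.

Answer: 2.4208

Derivation:
Step 0: x=[4.0000 8.0000 10.0000 10.0000] v=[2.0000 0.0000 0.0000 0.0000]
Step 1: x=[5.0000 7.5000 9.5000 10.7500] v=[2.0000 -1.0000 -1.0000 1.5000]
Step 2: x=[5.3750 6.8750 8.8125 11.9375] v=[0.7500 -1.2500 -1.3750 2.3750]
Step 3: x=[4.7813 6.3594 8.4219 13.0938] v=[-1.1875 -1.0313 -0.7813 2.3125]
Step 4: x=[3.3868 5.9649 8.6836 13.8321] v=[-2.7891 -0.7891 0.5234 1.4766]
Step 5: x=[1.7901 5.6055 9.5528 14.0333] v=[-3.1935 -0.7188 1.7383 0.4024]
Step 6: x=[0.6997 5.2791 10.5553 13.8644] v=[-2.1809 -0.6529 2.0049 -0.3379]
Step 7: x=[0.5792 5.1269 11.0660 13.6182] v=[-0.2411 -0.3045 1.0214 -0.4925]
Max displacement = 2.4208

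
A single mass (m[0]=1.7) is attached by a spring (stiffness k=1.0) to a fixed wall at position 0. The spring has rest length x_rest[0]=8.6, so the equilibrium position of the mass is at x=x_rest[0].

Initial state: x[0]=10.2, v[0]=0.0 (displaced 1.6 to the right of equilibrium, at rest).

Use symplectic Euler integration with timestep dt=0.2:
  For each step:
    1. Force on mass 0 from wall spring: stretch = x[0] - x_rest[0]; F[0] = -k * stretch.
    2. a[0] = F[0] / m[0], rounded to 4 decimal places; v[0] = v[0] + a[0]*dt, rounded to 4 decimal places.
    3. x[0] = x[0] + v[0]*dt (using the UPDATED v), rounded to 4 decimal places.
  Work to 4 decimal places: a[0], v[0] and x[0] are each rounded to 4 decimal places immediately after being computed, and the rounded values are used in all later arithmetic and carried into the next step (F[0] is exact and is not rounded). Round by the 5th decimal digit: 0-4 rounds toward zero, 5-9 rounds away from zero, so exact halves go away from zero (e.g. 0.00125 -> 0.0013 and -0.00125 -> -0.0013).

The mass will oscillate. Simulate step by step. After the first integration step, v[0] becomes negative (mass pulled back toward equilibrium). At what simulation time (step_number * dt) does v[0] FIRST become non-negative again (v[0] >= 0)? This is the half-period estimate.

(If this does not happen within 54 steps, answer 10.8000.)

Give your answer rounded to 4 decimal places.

Answer: 4.2000

Derivation:
Step 0: x=[10.2000] v=[0.0000]
Step 1: x=[10.1624] v=[-0.1882]
Step 2: x=[10.0880] v=[-0.3720]
Step 3: x=[9.9786] v=[-0.5471]
Step 4: x=[9.8367] v=[-0.7093]
Step 5: x=[9.6657] v=[-0.8548]
Step 6: x=[9.4697] v=[-0.9802]
Step 7: x=[9.2532] v=[-1.0825]
Step 8: x=[9.0213] v=[-1.1593]
Step 9: x=[8.7795] v=[-1.2089]
Step 10: x=[8.5335] v=[-1.2300]
Step 11: x=[8.2891] v=[-1.2222]
Step 12: x=[8.0520] v=[-1.1856]
Step 13: x=[7.8278] v=[-1.1211]
Step 14: x=[7.6217] v=[-1.0303]
Step 15: x=[7.4387] v=[-0.9152]
Step 16: x=[7.2830] v=[-0.7786]
Step 17: x=[7.1583] v=[-0.6237]
Step 18: x=[7.0675] v=[-0.4541]
Step 19: x=[7.0127] v=[-0.2738]
Step 20: x=[6.9953] v=[-0.0871]
Step 21: x=[7.0156] v=[0.1017]
First v>=0 after going negative at step 21, time=4.2000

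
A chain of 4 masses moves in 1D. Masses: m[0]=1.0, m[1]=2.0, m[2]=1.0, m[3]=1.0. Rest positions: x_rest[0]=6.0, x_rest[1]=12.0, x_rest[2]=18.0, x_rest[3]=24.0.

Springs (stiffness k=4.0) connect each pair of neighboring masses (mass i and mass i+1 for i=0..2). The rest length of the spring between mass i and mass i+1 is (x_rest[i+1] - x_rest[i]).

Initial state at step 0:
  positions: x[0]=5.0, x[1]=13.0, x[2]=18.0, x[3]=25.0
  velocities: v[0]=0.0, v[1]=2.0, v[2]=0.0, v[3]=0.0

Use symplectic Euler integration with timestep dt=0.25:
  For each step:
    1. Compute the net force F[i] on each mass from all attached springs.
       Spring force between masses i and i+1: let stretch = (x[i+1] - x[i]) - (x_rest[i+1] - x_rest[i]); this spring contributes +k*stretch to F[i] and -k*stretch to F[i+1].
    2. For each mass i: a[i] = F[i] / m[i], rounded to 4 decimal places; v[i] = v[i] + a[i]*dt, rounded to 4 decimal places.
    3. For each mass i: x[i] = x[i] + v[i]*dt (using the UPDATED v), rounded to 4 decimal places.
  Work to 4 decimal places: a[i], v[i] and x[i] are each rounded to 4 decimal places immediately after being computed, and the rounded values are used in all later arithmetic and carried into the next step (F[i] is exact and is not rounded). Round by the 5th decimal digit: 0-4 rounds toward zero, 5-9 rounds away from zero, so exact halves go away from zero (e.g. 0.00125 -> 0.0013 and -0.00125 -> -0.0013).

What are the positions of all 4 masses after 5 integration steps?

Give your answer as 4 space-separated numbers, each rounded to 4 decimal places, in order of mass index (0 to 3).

Answer: 8.8187 13.0733 19.0115 25.0235

Derivation:
Step 0: x=[5.0000 13.0000 18.0000 25.0000] v=[0.0000 2.0000 0.0000 0.0000]
Step 1: x=[5.5000 13.1250 18.5000 24.7500] v=[2.0000 0.5000 2.0000 -1.0000]
Step 2: x=[6.4063 12.9688 19.2188 24.4375] v=[3.6250 -0.6250 2.8750 -1.2500]
Step 3: x=[7.4532 12.7735 19.6797 24.3203] v=[4.1875 -0.7813 1.8437 -0.4687]
Step 4: x=[8.3302 12.7764 19.5742 24.5430] v=[3.5078 0.0117 -0.4219 0.8907]
Step 5: x=[8.8187 13.0733 19.0115 25.0235] v=[1.9540 1.1875 -2.2509 1.9219]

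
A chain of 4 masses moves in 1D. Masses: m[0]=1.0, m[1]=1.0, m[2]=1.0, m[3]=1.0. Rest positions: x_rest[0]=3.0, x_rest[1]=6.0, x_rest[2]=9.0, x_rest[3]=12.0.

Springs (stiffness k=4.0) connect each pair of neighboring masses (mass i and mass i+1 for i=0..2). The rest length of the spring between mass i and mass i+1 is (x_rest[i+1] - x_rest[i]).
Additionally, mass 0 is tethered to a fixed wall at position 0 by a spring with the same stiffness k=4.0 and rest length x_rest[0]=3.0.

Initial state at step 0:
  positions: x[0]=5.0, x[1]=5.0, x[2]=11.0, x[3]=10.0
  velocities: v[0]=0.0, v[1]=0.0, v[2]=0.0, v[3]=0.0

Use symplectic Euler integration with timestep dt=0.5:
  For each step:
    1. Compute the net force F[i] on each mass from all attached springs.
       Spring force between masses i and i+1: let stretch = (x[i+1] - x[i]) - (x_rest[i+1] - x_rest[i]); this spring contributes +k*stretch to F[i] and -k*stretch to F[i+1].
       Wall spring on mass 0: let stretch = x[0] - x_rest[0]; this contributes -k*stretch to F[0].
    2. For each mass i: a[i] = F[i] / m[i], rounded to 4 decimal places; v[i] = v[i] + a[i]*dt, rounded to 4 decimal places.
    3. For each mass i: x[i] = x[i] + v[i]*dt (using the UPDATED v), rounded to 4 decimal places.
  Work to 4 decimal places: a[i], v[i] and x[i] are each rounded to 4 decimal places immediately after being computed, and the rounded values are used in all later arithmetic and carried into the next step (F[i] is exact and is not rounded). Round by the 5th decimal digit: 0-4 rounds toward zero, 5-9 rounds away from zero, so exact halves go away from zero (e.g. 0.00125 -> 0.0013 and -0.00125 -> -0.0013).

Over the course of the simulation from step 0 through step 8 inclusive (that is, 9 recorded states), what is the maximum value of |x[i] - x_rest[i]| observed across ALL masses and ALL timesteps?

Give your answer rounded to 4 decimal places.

Answer: 7.0000

Derivation:
Step 0: x=[5.0000 5.0000 11.0000 10.0000] v=[0.0000 0.0000 0.0000 0.0000]
Step 1: x=[0.0000 11.0000 4.0000 14.0000] v=[-10.0000 12.0000 -14.0000 8.0000]
Step 2: x=[6.0000 -1.0000 14.0000 11.0000] v=[12.0000 -24.0000 20.0000 -6.0000]
Step 3: x=[-1.0000 9.0000 6.0000 14.0000] v=[-14.0000 20.0000 -16.0000 6.0000]
Step 4: x=[3.0000 6.0000 9.0000 12.0000] v=[8.0000 -6.0000 6.0000 -4.0000]
Step 5: x=[7.0000 3.0000 12.0000 10.0000] v=[8.0000 -6.0000 6.0000 -4.0000]
Step 6: x=[0.0000 13.0000 4.0000 13.0000] v=[-14.0000 20.0000 -16.0000 6.0000]
Step 7: x=[6.0000 1.0000 14.0000 10.0000] v=[12.0000 -24.0000 20.0000 -6.0000]
Step 8: x=[1.0000 7.0000 7.0000 14.0000] v=[-10.0000 12.0000 -14.0000 8.0000]
Max displacement = 7.0000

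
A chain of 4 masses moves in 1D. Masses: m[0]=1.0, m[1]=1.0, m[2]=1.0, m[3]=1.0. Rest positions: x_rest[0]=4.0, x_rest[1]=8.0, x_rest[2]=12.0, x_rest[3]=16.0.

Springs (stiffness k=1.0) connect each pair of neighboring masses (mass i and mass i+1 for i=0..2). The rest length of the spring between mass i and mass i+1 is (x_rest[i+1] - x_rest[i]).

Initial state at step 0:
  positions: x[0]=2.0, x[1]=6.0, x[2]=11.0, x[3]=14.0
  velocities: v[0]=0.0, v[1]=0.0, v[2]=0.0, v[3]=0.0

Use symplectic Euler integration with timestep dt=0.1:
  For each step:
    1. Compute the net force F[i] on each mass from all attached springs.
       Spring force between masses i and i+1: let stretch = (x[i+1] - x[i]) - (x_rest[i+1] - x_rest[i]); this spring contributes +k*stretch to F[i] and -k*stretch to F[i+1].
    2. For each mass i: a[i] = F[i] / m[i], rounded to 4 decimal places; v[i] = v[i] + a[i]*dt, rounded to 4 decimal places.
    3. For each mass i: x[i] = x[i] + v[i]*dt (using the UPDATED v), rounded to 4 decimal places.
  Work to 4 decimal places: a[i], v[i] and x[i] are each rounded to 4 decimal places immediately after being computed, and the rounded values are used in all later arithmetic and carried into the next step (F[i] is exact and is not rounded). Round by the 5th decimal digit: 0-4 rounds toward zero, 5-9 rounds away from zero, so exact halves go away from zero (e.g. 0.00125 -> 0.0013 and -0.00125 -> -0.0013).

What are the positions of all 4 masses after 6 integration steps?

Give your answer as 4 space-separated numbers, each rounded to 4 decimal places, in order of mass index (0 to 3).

Answer: 2.0066 6.1832 10.6205 14.1898

Derivation:
Step 0: x=[2.0000 6.0000 11.0000 14.0000] v=[0.0000 0.0000 0.0000 0.0000]
Step 1: x=[2.0000 6.0100 10.9800 14.0100] v=[0.0000 0.1000 -0.2000 0.1000]
Step 2: x=[2.0001 6.0296 10.9406 14.0297] v=[0.0010 0.1960 -0.3940 0.1970]
Step 3: x=[2.0005 6.0580 10.8830 14.0585] v=[0.0040 0.2842 -0.5762 0.2881]
Step 4: x=[2.0015 6.0941 10.8089 14.0956] v=[0.0098 0.3610 -0.7412 0.3706]
Step 5: x=[2.0034 6.1364 10.7205 14.1398] v=[0.0191 0.4232 -0.8840 0.4419]
Step 6: x=[2.0066 6.1832 10.6205 14.1898] v=[0.0324 0.4683 -1.0005 0.5000]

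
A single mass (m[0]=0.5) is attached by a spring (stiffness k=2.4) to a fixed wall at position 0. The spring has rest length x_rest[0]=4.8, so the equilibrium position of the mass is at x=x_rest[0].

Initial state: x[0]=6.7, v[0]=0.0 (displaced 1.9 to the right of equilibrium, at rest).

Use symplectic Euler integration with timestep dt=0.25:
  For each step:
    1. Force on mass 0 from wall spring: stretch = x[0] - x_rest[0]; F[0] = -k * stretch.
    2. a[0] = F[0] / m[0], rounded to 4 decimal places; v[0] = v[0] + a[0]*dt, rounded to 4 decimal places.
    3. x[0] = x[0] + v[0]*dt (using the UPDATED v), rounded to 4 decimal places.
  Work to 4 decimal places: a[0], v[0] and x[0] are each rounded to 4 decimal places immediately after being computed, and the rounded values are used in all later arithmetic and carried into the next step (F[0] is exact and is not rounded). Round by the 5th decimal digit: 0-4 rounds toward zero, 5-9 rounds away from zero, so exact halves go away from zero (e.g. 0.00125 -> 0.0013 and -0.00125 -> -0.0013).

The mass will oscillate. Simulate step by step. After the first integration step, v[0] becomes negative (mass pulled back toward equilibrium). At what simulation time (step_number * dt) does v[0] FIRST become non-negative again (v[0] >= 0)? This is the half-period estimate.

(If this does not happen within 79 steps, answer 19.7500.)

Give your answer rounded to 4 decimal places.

Answer: 1.5000

Derivation:
Step 0: x=[6.7000] v=[0.0000]
Step 1: x=[6.1300] v=[-2.2800]
Step 2: x=[5.1610] v=[-3.8760]
Step 3: x=[4.0837] v=[-4.3092]
Step 4: x=[3.2213] v=[-3.4497]
Step 5: x=[2.8325] v=[-1.5553]
Step 6: x=[3.0339] v=[0.8057]
First v>=0 after going negative at step 6, time=1.5000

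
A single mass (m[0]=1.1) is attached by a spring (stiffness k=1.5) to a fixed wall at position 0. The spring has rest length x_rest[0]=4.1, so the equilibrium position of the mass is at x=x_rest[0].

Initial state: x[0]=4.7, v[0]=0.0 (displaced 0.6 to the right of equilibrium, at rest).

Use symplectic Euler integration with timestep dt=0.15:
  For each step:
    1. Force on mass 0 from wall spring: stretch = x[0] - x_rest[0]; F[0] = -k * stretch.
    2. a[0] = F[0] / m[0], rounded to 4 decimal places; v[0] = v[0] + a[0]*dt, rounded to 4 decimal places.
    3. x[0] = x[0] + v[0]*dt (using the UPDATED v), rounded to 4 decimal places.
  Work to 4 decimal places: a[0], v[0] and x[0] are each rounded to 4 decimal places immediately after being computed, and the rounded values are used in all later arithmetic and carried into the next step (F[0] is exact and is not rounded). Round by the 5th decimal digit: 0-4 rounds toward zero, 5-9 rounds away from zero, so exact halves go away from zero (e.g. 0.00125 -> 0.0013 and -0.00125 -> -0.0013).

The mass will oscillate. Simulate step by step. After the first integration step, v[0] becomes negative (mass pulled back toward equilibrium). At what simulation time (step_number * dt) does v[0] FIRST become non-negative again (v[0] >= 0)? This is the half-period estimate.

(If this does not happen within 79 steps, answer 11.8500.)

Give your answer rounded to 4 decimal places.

Step 0: x=[4.7000] v=[0.0000]
Step 1: x=[4.6816] v=[-0.1227]
Step 2: x=[4.6453] v=[-0.2417]
Step 3: x=[4.5923] v=[-0.3532]
Step 4: x=[4.5242] v=[-0.4539]
Step 5: x=[4.4431] v=[-0.5407]
Step 6: x=[4.3515] v=[-0.6109]
Step 7: x=[4.2521] v=[-0.6624]
Step 8: x=[4.1481] v=[-0.6935]
Step 9: x=[4.0426] v=[-0.7033]
Step 10: x=[3.9389] v=[-0.6916]
Step 11: x=[3.8401] v=[-0.6586]
Step 12: x=[3.7493] v=[-0.6054]
Step 13: x=[3.6692] v=[-0.5337]
Step 14: x=[3.6024] v=[-0.4456]
Step 15: x=[3.5508] v=[-0.3438]
Step 16: x=[3.5161] v=[-0.2315]
Step 17: x=[3.4993] v=[-0.1121]
Step 18: x=[3.5009] v=[0.0108]
First v>=0 after going negative at step 18, time=2.7000

Answer: 2.7000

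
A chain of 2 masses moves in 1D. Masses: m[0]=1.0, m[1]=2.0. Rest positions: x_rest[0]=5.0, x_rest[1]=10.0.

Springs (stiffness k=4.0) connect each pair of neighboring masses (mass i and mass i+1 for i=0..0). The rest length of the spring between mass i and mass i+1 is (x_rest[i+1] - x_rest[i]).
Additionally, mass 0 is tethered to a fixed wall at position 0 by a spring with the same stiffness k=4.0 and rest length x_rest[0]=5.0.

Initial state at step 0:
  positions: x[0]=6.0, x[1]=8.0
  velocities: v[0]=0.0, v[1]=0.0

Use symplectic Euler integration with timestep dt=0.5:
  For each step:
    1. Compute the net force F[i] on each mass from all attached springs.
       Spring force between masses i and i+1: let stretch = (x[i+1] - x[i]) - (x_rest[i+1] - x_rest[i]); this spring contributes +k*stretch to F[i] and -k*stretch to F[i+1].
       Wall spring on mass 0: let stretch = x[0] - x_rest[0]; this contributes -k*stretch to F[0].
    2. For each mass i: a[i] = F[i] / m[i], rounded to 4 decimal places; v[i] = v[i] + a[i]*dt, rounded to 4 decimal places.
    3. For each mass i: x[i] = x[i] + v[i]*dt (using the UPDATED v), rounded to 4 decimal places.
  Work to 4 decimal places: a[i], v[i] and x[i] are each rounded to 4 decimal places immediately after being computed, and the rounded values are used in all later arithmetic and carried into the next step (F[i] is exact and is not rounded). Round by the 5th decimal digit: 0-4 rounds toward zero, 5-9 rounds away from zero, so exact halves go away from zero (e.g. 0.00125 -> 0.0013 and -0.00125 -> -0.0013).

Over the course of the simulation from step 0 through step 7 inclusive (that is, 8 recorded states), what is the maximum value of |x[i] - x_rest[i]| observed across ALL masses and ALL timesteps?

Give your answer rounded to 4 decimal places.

Step 0: x=[6.0000 8.0000] v=[0.0000 0.0000]
Step 1: x=[2.0000 9.5000] v=[-8.0000 3.0000]
Step 2: x=[3.5000 9.7500] v=[3.0000 0.5000]
Step 3: x=[7.7500 9.3750] v=[8.5000 -0.7500]
Step 4: x=[5.8750 10.6875] v=[-3.7500 2.6250]
Step 5: x=[2.9375 12.0938] v=[-5.8750 2.8125]
Step 6: x=[6.2188 11.4219] v=[6.5626 -1.3438]
Step 7: x=[8.4844 10.6485] v=[4.5312 -1.5469]
Max displacement = 3.4844

Answer: 3.4844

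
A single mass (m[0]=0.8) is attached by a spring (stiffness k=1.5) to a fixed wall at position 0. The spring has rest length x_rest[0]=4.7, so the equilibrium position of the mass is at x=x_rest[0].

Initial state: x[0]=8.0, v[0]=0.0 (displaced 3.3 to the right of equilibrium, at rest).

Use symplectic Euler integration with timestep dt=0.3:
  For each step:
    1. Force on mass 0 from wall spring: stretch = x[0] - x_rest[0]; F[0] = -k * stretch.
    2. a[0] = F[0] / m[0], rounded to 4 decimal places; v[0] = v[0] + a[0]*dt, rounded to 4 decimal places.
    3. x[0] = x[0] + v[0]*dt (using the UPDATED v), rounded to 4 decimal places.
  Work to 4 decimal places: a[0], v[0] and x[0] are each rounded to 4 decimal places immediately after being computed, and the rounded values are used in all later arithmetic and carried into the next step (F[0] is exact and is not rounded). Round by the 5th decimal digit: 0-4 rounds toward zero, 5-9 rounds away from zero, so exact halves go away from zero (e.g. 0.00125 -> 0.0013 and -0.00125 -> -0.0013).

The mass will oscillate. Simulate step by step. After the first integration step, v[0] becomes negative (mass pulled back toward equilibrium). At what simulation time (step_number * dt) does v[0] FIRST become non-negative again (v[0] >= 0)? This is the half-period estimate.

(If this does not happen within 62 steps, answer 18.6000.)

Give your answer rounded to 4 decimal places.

Answer: 2.4000

Derivation:
Step 0: x=[8.0000] v=[0.0000]
Step 1: x=[7.4431] v=[-1.8563]
Step 2: x=[6.4233] v=[-3.3993]
Step 3: x=[5.1127] v=[-4.3687]
Step 4: x=[3.7325] v=[-4.6008]
Step 5: x=[2.5155] v=[-4.0566]
Step 6: x=[1.6672] v=[-2.8278]
Step 7: x=[1.3306] v=[-1.1219]
Step 8: x=[1.5626] v=[0.7734]
First v>=0 after going negative at step 8, time=2.4000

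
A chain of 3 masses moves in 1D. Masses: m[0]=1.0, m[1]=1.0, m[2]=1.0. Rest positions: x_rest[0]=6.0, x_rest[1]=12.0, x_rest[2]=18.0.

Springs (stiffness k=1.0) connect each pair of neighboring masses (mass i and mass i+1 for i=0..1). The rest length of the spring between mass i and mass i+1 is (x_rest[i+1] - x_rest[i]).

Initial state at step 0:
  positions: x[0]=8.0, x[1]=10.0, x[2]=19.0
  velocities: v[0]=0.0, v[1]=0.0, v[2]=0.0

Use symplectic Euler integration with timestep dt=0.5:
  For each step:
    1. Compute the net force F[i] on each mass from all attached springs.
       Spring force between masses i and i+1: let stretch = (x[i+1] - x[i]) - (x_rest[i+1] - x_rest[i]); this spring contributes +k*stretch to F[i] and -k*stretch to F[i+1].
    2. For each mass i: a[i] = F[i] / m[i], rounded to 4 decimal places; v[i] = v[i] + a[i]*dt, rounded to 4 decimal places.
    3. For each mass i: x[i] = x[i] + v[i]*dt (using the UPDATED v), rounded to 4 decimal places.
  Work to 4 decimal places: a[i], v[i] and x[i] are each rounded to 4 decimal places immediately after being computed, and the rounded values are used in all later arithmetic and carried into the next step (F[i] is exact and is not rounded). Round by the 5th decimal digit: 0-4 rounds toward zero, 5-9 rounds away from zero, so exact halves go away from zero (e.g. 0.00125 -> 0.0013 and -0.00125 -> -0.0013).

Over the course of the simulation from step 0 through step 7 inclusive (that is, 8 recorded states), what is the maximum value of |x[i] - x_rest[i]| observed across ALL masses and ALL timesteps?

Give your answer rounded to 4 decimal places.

Answer: 2.9219

Derivation:
Step 0: x=[8.0000 10.0000 19.0000] v=[0.0000 0.0000 0.0000]
Step 1: x=[7.0000 11.7500 18.2500] v=[-2.0000 3.5000 -1.5000]
Step 2: x=[5.6875 13.9375 17.3750] v=[-2.6250 4.3750 -1.7500]
Step 3: x=[4.9375 14.9219 17.1406] v=[-1.5000 1.9688 -0.4688]
Step 4: x=[5.1836 13.9649 17.8516] v=[0.4922 -1.9141 1.4219]
Step 5: x=[6.1251 11.7842 19.0909] v=[1.8829 -4.3614 2.4786]
Step 6: x=[6.9814 10.0154 20.0036] v=[1.7125 -3.5376 1.8253]
Step 7: x=[7.0962 9.9852 19.9192] v=[0.2295 -0.0605 -0.1688]
Max displacement = 2.9219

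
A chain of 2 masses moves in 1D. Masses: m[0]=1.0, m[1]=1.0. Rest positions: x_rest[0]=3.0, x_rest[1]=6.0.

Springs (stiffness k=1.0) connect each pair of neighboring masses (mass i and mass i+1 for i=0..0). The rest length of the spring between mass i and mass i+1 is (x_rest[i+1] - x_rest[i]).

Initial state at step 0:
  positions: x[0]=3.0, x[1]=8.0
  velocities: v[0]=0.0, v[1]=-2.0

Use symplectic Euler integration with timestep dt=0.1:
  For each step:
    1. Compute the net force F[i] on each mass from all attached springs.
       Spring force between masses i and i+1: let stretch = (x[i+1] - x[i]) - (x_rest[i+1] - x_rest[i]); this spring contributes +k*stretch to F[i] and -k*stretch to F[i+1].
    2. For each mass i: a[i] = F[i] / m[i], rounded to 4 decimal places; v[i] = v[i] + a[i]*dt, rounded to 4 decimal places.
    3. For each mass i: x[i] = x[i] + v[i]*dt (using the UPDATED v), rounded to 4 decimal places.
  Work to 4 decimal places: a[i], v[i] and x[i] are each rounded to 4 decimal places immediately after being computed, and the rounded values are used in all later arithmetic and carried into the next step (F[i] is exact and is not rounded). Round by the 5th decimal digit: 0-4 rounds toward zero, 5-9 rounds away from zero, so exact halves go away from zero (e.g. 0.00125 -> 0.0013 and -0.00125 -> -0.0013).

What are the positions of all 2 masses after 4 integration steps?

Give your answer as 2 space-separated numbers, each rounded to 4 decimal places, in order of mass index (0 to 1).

Step 0: x=[3.0000 8.0000] v=[0.0000 -2.0000]
Step 1: x=[3.0200 7.7800] v=[0.2000 -2.2000]
Step 2: x=[3.0576 7.5424] v=[0.3760 -2.3760]
Step 3: x=[3.1101 7.2900] v=[0.5245 -2.5245]
Step 4: x=[3.1744 7.0258] v=[0.6425 -2.6425]

Answer: 3.1744 7.0258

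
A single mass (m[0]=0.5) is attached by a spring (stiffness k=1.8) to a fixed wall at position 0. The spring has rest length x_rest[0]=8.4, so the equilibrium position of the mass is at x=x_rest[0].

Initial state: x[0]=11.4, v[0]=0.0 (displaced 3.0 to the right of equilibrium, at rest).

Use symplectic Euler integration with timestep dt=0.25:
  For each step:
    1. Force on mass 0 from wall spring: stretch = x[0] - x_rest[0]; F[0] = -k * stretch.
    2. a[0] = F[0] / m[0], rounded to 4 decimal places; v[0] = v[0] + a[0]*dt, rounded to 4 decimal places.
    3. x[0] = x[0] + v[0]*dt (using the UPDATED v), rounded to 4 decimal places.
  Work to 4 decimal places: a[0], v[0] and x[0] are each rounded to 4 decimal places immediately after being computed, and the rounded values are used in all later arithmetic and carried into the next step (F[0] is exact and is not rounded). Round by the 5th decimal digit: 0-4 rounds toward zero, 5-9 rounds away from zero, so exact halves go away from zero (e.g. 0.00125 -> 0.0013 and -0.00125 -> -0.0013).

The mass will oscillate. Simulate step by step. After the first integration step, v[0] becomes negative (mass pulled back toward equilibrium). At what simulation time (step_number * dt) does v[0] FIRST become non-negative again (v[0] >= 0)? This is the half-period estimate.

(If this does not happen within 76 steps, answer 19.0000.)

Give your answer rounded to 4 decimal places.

Step 0: x=[11.4000] v=[0.0000]
Step 1: x=[10.7250] v=[-2.7000]
Step 2: x=[9.5269] v=[-4.7925]
Step 3: x=[8.0752] v=[-5.8067]
Step 4: x=[6.6966] v=[-5.5144]
Step 5: x=[5.7013] v=[-3.9814]
Step 6: x=[5.3132] v=[-1.5526]
Step 7: x=[5.6196] v=[1.2255]
First v>=0 after going negative at step 7, time=1.7500

Answer: 1.7500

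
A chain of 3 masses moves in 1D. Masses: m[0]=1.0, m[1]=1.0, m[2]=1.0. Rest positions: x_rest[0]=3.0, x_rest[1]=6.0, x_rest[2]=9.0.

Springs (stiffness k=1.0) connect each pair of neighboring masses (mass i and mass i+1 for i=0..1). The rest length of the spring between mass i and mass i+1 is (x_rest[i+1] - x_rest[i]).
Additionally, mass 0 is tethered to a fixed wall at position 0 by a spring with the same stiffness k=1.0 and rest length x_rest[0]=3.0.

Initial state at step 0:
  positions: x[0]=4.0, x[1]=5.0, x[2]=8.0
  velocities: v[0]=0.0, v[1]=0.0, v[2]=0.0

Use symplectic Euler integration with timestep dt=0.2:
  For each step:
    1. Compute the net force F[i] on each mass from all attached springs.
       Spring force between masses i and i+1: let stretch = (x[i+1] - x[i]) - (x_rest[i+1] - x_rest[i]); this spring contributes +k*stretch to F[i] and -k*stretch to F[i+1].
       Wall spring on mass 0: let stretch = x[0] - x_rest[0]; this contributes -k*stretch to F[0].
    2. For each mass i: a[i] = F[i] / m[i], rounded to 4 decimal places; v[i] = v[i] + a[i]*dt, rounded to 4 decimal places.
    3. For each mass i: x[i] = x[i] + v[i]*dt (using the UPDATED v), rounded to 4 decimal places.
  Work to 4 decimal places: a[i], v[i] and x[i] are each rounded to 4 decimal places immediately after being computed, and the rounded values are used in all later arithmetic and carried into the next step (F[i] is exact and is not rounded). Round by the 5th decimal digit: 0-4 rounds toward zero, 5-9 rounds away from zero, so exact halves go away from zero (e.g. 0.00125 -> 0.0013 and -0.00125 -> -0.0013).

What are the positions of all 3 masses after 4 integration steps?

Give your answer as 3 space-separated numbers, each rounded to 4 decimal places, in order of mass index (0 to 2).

Step 0: x=[4.0000 5.0000 8.0000] v=[0.0000 0.0000 0.0000]
Step 1: x=[3.8800 5.0800 8.0000] v=[-0.6000 0.4000 0.0000]
Step 2: x=[3.6528 5.2288 8.0032] v=[-1.1360 0.7440 0.0160]
Step 3: x=[3.3425 5.4255 8.0154] v=[-1.5514 0.9837 0.0611]
Step 4: x=[2.9818 5.6425 8.0440] v=[-1.8033 1.0851 0.1431]

Answer: 2.9818 5.6425 8.0440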